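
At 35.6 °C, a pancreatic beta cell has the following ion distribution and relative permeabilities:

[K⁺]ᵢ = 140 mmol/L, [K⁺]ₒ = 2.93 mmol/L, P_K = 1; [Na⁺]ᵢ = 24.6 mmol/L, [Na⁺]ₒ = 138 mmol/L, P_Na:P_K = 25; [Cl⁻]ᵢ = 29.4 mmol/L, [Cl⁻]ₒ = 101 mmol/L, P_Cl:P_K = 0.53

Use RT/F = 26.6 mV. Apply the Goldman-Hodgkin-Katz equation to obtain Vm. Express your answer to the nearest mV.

Vm = 26.6 · ln[(Σ P·[cation]ₒ + Σ P·[anion]ᵢ) / (Σ P·[cation]ᵢ + Σ P·[anion]ₒ)]
Numerator = 1×2.93 + 25×138 + 0.53×29.4 = 3469
Denominator = 1×140 + 25×24.6 + 0.53×101 = 808.5
Vm = 26.6 · ln(4.2899) = 26.6 × (1.4563) = 38.74 mV

39 mV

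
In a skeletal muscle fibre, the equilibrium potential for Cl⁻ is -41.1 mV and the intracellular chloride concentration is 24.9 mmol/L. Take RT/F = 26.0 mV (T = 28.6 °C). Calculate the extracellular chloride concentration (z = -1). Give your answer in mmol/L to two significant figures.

120 mmol/L

Nernst: E = (26.0/-1) · ln([out]/[in]), so ln([out]/[in]) = -41.1 × -1 / 26.0 = 1.5808.
[out]/[in] = e^(1.5808) = 4.859.
[out] = 4.859 × 24.9 = 121 mmol/L.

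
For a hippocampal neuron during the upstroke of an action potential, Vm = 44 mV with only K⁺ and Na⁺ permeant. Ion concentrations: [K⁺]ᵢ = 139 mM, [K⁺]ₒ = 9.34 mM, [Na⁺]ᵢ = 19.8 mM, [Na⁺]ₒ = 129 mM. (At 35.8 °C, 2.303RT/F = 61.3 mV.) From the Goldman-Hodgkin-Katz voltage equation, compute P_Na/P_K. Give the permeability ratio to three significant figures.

Let α = P_Na/P_K. GHK: Vm = 61.3·log₁₀[(Kₒ + α·Naₒ)/(Kᵢ + α·Naᵢ)].
10^(Vm/61.3) = 10^(44.0/61.3) = 5.2213
So 5.2213·(Kᵢ + α·Naᵢ) = Kₒ + α·Naₒ → α = (5.2213·139.0 − 9.34) / (129.0 − 5.2213·19.8)
α = (725.8 − 9.34) / (129.0 − 103.4) = 716.4/25.62 = 27.97

28.0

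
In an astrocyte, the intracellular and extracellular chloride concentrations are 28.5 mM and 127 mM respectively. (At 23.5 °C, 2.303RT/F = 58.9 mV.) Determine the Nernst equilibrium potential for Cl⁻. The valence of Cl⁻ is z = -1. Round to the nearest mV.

E = (58.9/z) · log₁₀([Cl⁻]_out/[Cl⁻]_in) with z = -1.
For an anion, dividing by z = -1 reverses the sign.
= (58.9/-1) · log₁₀(127/28.5) = -58.90 · log₁₀(4.456)
= -58.90 · (0.6490) = -38.22 mV

-38 mV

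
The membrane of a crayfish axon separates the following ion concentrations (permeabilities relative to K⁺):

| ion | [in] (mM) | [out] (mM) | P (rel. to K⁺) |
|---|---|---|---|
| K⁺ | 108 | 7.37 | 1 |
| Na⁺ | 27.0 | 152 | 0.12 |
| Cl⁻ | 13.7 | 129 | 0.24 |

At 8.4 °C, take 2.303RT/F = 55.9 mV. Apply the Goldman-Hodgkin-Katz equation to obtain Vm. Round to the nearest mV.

-39 mV

Vm = 55.9 · log₁₀[(Σ P·[cation]ₒ + Σ P·[anion]ᵢ) / (Σ P·[cation]ᵢ + Σ P·[anion]ₒ)]
Numerator = 1×7.37 + 0.12×152 + 0.24×13.7 = 28.9
Denominator = 1×108 + 0.12×27.0 + 0.24×129 = 142.2
Vm = 55.9 · log₁₀(0.20322) = 55.9 × (-0.6920) = -38.68 mV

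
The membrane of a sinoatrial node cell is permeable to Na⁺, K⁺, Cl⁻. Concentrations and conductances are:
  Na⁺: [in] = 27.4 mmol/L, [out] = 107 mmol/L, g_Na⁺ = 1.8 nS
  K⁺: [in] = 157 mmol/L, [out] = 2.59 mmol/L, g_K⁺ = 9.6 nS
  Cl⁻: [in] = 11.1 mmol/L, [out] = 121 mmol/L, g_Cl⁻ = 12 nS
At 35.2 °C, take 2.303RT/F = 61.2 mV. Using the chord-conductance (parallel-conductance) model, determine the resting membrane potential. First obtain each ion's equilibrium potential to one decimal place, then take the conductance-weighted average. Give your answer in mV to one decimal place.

-74.5 mV

E_Na⁺ = (61.2/1)·log₁₀(107/27.4) = 36.2 mV
E_K⁺ = (61.2/1)·log₁₀(2.59/157) = -109.1 mV
E_Cl⁻ = (61.2/-1)·log₁₀(121/11.1) = -63.5 mV
Vm = (Σ gᵢEᵢ)/(Σ gᵢ) = (1.8·36.2 + 9.6·-109.1 + 12·-63.5) / (1.8 + 9.6 + 12)
= -1744.20 / 23.4 = -74.54 mV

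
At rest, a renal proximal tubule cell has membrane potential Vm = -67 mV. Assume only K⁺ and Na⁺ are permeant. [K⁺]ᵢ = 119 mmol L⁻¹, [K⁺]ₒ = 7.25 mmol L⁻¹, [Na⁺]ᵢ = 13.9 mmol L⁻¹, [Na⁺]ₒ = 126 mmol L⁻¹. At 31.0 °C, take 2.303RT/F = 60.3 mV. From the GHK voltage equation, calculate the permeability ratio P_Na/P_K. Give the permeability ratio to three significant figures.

Let α = P_Na/P_K. GHK: Vm = 60.3·log₁₀[(Kₒ + α·Naₒ)/(Kᵢ + α·Naᵢ)].
10^(Vm/60.3) = 10^(-67.0/60.3) = 0.077426
So 0.077426·(Kᵢ + α·Naᵢ) = Kₒ + α·Naₒ → α = (0.077426·119.0 − 7.25) / (126.0 − 0.077426·13.9)
α = (9.214 − 7.25) / (126.0 − 1.076) = 1.964/124.9 = 0.01572

0.0157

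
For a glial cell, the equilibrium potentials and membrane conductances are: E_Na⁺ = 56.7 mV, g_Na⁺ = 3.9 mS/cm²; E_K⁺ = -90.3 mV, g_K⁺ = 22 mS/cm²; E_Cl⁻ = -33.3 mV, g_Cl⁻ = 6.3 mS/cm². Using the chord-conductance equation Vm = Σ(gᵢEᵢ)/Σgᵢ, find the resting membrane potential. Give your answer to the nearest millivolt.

-61 mV

Σ gᵢEᵢ = 3.9·(56.7) + 22·(-90.3) + 6.3·(-33.3) = -1975.26
Σ gᵢ = 3.9 + 22 + 6.3 = 32.2
Vm = -1975.26 / 32.2 = -61.34 mV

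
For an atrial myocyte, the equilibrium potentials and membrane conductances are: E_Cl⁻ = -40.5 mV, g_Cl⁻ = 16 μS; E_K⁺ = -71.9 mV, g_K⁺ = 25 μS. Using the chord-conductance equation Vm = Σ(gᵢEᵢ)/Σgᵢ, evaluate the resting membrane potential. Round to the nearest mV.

-60 mV

Σ gᵢEᵢ = 16·(-40.5) + 25·(-71.9) = -2445.50
Σ gᵢ = 16 + 25 = 41
Vm = -2445.50 / 41 = -59.65 mV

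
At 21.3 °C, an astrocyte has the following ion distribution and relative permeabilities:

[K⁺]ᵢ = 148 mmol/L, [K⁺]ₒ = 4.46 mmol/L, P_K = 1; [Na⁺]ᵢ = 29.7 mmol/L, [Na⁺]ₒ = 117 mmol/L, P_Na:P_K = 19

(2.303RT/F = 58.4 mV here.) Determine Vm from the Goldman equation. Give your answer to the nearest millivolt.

Vm = 58.4 · log₁₀[(Σ P·[cation]ₒ + Σ P·[anion]ᵢ) / (Σ P·[cation]ᵢ + Σ P·[anion]ₒ)]
Numerator = 1×4.46 + 19×117 = 2227
Denominator = 1×148 + 19×29.7 = 712.3
Vm = 58.4 · log₁₀(3.1271) = 58.4 × (0.4951) = 28.92 mV

29 mV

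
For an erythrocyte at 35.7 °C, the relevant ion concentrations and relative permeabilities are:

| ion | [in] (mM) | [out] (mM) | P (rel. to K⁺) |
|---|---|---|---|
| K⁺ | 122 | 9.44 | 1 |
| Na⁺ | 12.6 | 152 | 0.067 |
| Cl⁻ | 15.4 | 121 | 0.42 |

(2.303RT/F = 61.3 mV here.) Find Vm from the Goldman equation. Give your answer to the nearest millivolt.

Vm = 61.3 · log₁₀[(Σ P·[cation]ₒ + Σ P·[anion]ᵢ) / (Σ P·[cation]ᵢ + Σ P·[anion]ₒ)]
Numerator = 1×9.44 + 0.067×152 + 0.42×15.4 = 26.09
Denominator = 1×122 + 0.067×12.6 + 0.42×121 = 173.7
Vm = 61.3 · log₁₀(0.15024) = 61.3 × (-0.8232) = -50.46 mV

-50 mV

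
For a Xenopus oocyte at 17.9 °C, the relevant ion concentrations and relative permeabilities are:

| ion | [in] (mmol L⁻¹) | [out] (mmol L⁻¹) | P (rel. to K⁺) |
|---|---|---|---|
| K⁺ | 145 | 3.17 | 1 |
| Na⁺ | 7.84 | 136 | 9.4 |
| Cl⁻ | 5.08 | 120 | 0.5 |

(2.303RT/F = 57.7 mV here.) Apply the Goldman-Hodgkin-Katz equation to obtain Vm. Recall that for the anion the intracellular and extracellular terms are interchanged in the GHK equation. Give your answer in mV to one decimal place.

Vm = 57.7 · log₁₀[(Σ P·[cation]ₒ + Σ P·[anion]ᵢ) / (Σ P·[cation]ᵢ + Σ P·[anion]ₒ)]
Numerator = 1×3.17 + 9.4×136 + 0.5×5.08 = 1284
Denominator = 1×145 + 9.4×7.84 + 0.5×120 = 278.7
Vm = 57.7 · log₁₀(4.6076) = 57.7 × (0.6635) = 38.28 mV

38.3 mV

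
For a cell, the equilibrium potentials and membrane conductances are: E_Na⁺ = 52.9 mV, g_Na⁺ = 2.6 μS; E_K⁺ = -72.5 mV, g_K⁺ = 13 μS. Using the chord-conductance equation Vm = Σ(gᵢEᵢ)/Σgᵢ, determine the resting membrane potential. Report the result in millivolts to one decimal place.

-51.6 mV

Σ gᵢEᵢ = 2.6·(52.9) + 13·(-72.5) = -804.96
Σ gᵢ = 2.6 + 13 = 15.6
Vm = -804.96 / 15.6 = -51.60 mV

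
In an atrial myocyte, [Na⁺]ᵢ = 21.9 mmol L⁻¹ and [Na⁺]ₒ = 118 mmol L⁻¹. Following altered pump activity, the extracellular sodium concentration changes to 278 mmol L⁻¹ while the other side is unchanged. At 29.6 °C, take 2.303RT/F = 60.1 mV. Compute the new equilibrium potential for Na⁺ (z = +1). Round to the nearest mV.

After the shift: [Na⁺]_out = 278, [Na⁺]_in = 21.9 mmol L⁻¹.
E_new = (60.1/1)·log₁₀(278/21.9) = 60.10 · (1.1036) = 66.33 mV

66 mV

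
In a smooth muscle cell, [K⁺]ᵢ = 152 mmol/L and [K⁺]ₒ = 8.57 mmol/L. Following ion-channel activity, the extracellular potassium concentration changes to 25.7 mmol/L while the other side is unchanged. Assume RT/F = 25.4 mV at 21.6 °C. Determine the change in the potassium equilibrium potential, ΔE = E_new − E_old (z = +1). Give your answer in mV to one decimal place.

27.9 mV

E_old = (25.4/1)·ln(8.57/152) = -73.04 mV
E_new = (25.4/1)·ln(25.7/152) = -45.15 mV
ΔE = -45.15 − (-73.04) = 27.89 mV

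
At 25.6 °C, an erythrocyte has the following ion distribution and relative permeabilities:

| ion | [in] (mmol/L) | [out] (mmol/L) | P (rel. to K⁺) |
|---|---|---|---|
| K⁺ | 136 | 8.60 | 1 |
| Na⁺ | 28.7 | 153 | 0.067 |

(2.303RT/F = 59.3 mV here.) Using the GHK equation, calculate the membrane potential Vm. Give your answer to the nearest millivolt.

Vm = 59.3 · log₁₀[(Σ P·[cation]ₒ + Σ P·[anion]ᵢ) / (Σ P·[cation]ᵢ + Σ P·[anion]ₒ)]
Numerator = 1×8.60 + 0.067×153 = 18.85
Denominator = 1×136 + 0.067×28.7 = 137.9
Vm = 59.3 · log₁₀(0.13668) = 59.3 × (-0.8643) = -51.25 mV

-51 mV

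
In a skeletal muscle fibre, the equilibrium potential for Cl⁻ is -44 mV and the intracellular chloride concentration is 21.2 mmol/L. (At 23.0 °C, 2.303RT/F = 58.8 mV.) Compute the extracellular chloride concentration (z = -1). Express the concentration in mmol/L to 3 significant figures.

Nernst: E = (58.8/-1) · log₁₀([out]/[in]), so log₁₀([out]/[in]) = -44.0 × -1 / 58.8 = 0.7483.
[out]/[in] = 10^(0.7483) = 5.601.
[out] = 5.601 × 21.2 = 118.8 mmol/L.

119 mmol/L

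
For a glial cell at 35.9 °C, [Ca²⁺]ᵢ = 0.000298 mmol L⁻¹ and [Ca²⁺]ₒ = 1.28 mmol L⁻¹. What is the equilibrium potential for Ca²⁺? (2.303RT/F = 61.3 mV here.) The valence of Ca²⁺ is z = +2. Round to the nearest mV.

111 mV

E = (61.3/z) · log₁₀([Ca²⁺]_out/[Ca²⁺]_in) with z = +2.
= (61.3/2) · log₁₀(1.28/0.000298) = 30.65 · log₁₀(4295)
= 30.65 · (3.6330) = 111.35 mV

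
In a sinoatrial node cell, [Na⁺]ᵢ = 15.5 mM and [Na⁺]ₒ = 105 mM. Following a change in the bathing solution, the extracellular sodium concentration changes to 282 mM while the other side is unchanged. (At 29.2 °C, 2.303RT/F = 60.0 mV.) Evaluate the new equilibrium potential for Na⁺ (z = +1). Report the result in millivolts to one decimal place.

75.6 mV

After the shift: [Na⁺]_out = 282, [Na⁺]_in = 15.5 mM.
E_new = (60.0/1)·log₁₀(282/15.5) = 60.00 · (1.2599) = 75.60 mV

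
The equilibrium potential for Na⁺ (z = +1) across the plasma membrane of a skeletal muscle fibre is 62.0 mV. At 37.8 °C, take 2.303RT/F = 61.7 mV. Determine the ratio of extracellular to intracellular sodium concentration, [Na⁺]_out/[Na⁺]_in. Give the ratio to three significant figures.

log₁₀([out]/[in]) = E·z/(61.7) = 62.0 × 1 / 61.7 = 1.0049
[out]/[in] = 10^(1.0049) = 10.11

10.1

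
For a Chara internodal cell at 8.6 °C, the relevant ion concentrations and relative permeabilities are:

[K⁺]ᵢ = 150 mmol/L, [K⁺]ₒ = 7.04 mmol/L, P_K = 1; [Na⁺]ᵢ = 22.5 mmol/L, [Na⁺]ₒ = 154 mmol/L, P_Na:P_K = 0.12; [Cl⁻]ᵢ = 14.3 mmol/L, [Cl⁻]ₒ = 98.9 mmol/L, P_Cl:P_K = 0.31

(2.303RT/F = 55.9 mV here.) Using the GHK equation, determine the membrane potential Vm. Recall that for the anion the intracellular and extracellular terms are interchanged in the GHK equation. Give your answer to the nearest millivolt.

Vm = 55.9 · log₁₀[(Σ P·[cation]ₒ + Σ P·[anion]ᵢ) / (Σ P·[cation]ᵢ + Σ P·[anion]ₒ)]
Numerator = 1×7.04 + 0.12×154 + 0.31×14.3 = 29.95
Denominator = 1×150 + 0.12×22.5 + 0.31×98.9 = 183.4
Vm = 55.9 · log₁₀(0.16336) = 55.9 × (-0.7869) = -43.99 mV

-44 mV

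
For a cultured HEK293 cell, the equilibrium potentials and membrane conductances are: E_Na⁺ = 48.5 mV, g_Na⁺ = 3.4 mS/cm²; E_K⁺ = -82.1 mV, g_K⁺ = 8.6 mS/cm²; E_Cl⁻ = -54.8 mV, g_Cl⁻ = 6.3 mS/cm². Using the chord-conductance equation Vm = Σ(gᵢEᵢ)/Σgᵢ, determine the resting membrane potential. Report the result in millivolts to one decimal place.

Σ gᵢEᵢ = 3.4·(48.5) + 8.6·(-82.1) + 6.3·(-54.8) = -886.40
Σ gᵢ = 3.4 + 8.6 + 6.3 = 18.3
Vm = -886.40 / 18.3 = -48.44 mV

-48.4 mV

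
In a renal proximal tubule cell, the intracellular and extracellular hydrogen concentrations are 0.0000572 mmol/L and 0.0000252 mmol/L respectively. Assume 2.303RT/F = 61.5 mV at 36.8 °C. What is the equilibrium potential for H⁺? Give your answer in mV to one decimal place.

-21.9 mV

E = (61.5/z) · log₁₀([H⁺]_out/[H⁺]_in) with z = +1.
= (61.5/1) · log₁₀(0.0000252/0.0000572) = 61.50 · log₁₀(0.4406)
= 61.50 · (-0.3560) = -21.89 mV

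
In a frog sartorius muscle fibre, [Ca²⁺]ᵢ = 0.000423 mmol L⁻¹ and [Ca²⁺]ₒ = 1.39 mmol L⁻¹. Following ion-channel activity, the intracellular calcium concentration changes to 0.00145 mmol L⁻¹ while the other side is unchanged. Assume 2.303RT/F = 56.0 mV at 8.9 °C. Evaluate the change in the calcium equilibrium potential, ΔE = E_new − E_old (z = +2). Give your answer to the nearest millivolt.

E_old = (56.0/2)·log₁₀(1.39/0.000423) = 98.47 mV
E_new = (56.0/2)·log₁₀(1.39/0.00145) = 83.49 mV
ΔE = 83.49 − (98.47) = -14.98 mV

-15 mV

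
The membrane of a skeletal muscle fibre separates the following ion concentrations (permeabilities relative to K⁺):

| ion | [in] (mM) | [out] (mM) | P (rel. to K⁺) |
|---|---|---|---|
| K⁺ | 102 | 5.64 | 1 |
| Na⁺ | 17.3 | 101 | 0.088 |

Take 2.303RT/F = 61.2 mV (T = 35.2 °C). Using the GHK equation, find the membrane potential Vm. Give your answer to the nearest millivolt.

-52 mV

Vm = 61.2 · log₁₀[(Σ P·[cation]ₒ + Σ P·[anion]ᵢ) / (Σ P·[cation]ᵢ + Σ P·[anion]ₒ)]
Numerator = 1×5.64 + 0.088×101 = 14.53
Denominator = 1×102 + 0.088×17.3 = 103.5
Vm = 61.2 · log₁₀(0.14034) = 61.2 × (-0.8528) = -52.19 mV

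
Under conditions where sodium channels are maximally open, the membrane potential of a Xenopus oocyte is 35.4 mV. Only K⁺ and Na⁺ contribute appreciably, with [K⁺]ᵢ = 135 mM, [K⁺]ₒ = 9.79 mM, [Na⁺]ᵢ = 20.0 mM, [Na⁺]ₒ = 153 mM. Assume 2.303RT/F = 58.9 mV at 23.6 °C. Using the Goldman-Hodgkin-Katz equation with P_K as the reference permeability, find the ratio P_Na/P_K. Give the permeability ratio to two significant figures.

Let α = P_Na/P_K. GHK: Vm = 58.9·log₁₀[(Kₒ + α·Naₒ)/(Kᵢ + α·Naᵢ)].
10^(Vm/58.9) = 10^(35.4/58.9) = 3.9904
So 3.9904·(Kᵢ + α·Naᵢ) = Kₒ + α·Naₒ → α = (3.9904·135.0 − 9.79) / (153.0 − 3.9904·20.0)
α = (538.7 − 9.79) / (153.0 − 79.81) = 528.9/73.19 = 7.226

7.2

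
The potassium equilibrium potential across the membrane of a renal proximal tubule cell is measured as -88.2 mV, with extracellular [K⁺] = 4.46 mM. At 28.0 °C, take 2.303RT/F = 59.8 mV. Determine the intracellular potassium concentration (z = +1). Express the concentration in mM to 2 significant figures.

130 mM

Nernst: E = (59.8/1) · log₁₀([out]/[in]), so log₁₀([out]/[in]) = -88.2 × 1 / 59.8 = -1.4749.
[out]/[in] = 10^(-1.4749) = 0.0335.
[in] = 4.46 / 0.0335 = 133.1 mM.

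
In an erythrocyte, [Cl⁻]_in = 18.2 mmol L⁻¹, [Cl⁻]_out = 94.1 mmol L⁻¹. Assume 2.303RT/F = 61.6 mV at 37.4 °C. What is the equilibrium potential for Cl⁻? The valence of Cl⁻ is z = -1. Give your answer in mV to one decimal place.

-44.0 mV

E = (61.6/z) · log₁₀([Cl⁻]_out/[Cl⁻]_in) with z = -1.
For an anion, dividing by z = -1 reverses the sign.
= (61.6/-1) · log₁₀(94.1/18.2) = -61.60 · log₁₀(5.17)
= -61.60 · (0.7135) = -43.95 mV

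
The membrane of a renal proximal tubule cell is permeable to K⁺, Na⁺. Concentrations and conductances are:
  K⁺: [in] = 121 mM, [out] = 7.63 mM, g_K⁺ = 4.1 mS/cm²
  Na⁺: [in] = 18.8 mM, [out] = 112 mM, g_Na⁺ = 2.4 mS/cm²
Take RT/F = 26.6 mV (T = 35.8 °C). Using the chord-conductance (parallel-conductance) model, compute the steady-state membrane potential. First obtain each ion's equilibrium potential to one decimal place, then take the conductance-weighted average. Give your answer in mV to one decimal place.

-28.8 mV

E_K⁺ = (26.6/1)·ln(7.63/121) = -73.5 mV
E_Na⁺ = (26.6/1)·ln(112/18.8) = 47.5 mV
Vm = (Σ gᵢEᵢ)/(Σ gᵢ) = (4.1·-73.5 + 2.4·47.5) / (4.1 + 2.4)
= -187.35 / 6.5 = -28.82 mV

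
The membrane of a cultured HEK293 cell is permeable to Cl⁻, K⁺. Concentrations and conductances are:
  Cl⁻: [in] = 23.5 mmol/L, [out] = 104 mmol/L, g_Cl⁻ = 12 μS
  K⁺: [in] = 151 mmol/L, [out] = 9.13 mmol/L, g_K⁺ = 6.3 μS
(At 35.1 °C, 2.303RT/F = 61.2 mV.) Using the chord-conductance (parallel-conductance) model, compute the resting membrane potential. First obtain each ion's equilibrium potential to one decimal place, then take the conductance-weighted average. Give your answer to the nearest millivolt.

E_Cl⁻ = (61.2/-1)·log₁₀(104/23.5) = -39.5 mV
E_K⁺ = (61.2/1)·log₁₀(9.13/151) = -74.6 mV
Vm = (Σ gᵢEᵢ)/(Σ gᵢ) = (12·-39.5 + 6.3·-74.6) / (12 + 6.3)
= -943.98 / 18.3 = -51.58 mV

-52 mV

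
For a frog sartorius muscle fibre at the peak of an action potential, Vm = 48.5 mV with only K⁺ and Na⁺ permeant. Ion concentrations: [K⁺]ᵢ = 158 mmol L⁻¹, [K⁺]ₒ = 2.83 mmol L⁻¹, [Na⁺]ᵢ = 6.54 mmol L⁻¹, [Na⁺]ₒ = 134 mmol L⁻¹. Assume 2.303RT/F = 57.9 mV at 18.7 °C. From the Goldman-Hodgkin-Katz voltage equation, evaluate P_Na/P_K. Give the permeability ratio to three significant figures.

12.2

Let α = P_Na/P_K. GHK: Vm = 57.9·log₁₀[(Kₒ + α·Naₒ)/(Kᵢ + α·Naᵢ)].
10^(Vm/57.9) = 10^(48.5/57.9) = 6.881
So 6.881·(Kᵢ + α·Naᵢ) = Kₒ + α·Naₒ → α = (6.881·158.0 − 2.83) / (134.0 − 6.881·6.54)
α = (1087 − 2.83) / (134.0 − 45) = 1084/89 = 12.18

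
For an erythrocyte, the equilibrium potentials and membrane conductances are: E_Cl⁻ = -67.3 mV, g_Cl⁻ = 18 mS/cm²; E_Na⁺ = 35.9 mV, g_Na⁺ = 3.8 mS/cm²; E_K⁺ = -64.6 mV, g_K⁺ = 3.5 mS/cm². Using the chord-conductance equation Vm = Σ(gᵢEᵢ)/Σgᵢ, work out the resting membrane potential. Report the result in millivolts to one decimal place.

-51.4 mV

Σ gᵢEᵢ = 18·(-67.3) + 3.8·(35.9) + 3.5·(-64.6) = -1301.08
Σ gᵢ = 18 + 3.8 + 3.5 = 25.3
Vm = -1301.08 / 25.3 = -51.43 mV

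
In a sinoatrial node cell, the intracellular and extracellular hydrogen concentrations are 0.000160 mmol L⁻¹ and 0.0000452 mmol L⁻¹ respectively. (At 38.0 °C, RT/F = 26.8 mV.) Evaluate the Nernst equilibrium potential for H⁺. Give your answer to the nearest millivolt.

-34 mV

E = (26.8/z) · ln([H⁺]_out/[H⁺]_in) with z = +1.
= (26.8/1) · ln(0.0000452/0.000160) = 26.80 · ln(0.2825)
= 26.80 · (-1.2641) = -33.88 mV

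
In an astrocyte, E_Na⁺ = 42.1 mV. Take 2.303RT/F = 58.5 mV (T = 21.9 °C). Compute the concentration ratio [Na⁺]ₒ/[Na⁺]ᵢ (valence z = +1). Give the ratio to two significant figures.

log₁₀([out]/[in]) = E·z/(58.5) = 42.1 × 1 / 58.5 = 0.7197
[out]/[in] = 10^(0.7197) = 5.244

5.2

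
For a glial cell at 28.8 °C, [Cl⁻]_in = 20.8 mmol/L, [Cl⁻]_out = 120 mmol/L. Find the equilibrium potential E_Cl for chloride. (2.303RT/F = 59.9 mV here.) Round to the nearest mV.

-46 mV

E = (59.9/z) · log₁₀([Cl⁻]_out/[Cl⁻]_in) with z = -1.
For an anion, dividing by z = -1 reverses the sign.
= (59.9/-1) · log₁₀(120/20.8) = -59.90 · log₁₀(5.769)
= -59.90 · (0.7611) = -45.59 mV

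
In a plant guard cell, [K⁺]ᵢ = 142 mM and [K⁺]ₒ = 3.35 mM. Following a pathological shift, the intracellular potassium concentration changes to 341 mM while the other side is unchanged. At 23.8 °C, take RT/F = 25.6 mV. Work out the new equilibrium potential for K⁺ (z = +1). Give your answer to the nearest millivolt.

-118 mV

After the shift: [K⁺]_out = 3.35, [K⁺]_in = 341 mM.
E_new = (25.6/1)·ln(3.35/341) = 25.60 · (-4.6229) = -118.35 mV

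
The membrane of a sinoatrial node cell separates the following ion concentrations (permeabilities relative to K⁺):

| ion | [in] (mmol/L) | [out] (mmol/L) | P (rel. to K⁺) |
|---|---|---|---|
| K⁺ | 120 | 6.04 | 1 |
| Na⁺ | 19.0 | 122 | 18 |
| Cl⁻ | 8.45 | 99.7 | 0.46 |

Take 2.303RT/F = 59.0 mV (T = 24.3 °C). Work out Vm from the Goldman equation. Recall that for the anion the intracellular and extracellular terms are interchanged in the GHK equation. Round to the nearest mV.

Vm = 59.0 · log₁₀[(Σ P·[cation]ₒ + Σ P·[anion]ᵢ) / (Σ P·[cation]ᵢ + Σ P·[anion]ₒ)]
Numerator = 1×6.04 + 18×122 + 0.46×8.45 = 2206
Denominator = 1×120 + 18×19.0 + 0.46×99.7 = 507.9
Vm = 59.0 · log₁₀(4.3436) = 59.0 × (0.6378) = 37.63 mV

38 mV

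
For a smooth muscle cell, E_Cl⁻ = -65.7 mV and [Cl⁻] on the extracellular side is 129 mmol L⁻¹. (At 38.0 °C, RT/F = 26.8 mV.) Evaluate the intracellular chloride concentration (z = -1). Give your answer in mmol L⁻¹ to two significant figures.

11 mmol L⁻¹

Nernst: E = (26.8/-1) · ln([out]/[in]), so ln([out]/[in]) = -65.7 × -1 / 26.8 = 2.4515.
[out]/[in] = e^(2.4515) = 11.61.
[in] = 129 / 11.61 = 11.12 mmol L⁻¹.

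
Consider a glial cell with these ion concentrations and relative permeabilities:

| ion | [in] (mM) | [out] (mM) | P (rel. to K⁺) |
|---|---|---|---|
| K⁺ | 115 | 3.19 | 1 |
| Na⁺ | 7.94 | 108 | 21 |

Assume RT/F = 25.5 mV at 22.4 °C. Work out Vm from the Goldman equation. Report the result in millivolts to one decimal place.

Vm = 25.5 · ln[(Σ P·[cation]ₒ + Σ P·[anion]ᵢ) / (Σ P·[cation]ᵢ + Σ P·[anion]ₒ)]
Numerator = 1×3.19 + 21×108 = 2271
Denominator = 1×115 + 21×7.94 = 281.7
Vm = 25.5 · ln(8.0613) = 25.5 × (2.0871) = 53.22 mV

53.2 mV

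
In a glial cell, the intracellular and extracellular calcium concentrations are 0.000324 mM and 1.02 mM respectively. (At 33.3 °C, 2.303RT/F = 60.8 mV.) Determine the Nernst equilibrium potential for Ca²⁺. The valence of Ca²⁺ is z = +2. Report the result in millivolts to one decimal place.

E = (60.8/z) · log₁₀([Ca²⁺]_out/[Ca²⁺]_in) with z = +2.
= (60.8/2) · log₁₀(1.02/0.000324) = 30.40 · log₁₀(3148)
= 30.40 · (3.4981) = 106.34 mV

106.3 mV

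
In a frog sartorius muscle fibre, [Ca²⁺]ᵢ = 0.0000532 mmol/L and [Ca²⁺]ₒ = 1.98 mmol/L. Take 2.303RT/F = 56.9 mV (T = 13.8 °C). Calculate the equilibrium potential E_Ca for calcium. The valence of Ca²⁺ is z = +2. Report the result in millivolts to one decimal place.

E = (56.9/z) · log₁₀([Ca²⁺]_out/[Ca²⁺]_in) with z = +2.
= (56.9/2) · log₁₀(1.98/0.0000532) = 28.45 · log₁₀(3.722e+04)
= 28.45 · (4.5708) = 130.04 mV

130.0 mV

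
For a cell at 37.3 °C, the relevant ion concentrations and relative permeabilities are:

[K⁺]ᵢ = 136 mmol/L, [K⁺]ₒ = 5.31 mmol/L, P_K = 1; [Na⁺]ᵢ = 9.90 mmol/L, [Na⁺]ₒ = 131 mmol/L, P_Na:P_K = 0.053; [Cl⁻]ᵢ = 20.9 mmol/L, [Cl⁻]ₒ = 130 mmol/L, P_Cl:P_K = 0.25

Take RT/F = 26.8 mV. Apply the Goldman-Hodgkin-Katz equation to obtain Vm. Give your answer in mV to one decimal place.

Vm = 26.8 · ln[(Σ P·[cation]ₒ + Σ P·[anion]ᵢ) / (Σ P·[cation]ᵢ + Σ P·[anion]ₒ)]
Numerator = 1×5.31 + 0.053×131 + 0.25×20.9 = 17.48
Denominator = 1×136 + 0.053×9.90 + 0.25×130 = 169
Vm = 26.8 · ln(0.10341) = 26.8 × (-2.2691) = -60.81 mV

-60.8 mV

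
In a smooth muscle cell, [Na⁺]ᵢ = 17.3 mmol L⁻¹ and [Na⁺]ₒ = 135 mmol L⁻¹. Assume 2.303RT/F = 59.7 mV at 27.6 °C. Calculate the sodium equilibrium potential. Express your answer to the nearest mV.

E = (59.7/z) · log₁₀([Na⁺]_out/[Na⁺]_in) with z = +1.
= (59.7/1) · log₁₀(135/17.3) = 59.70 · log₁₀(7.803)
= 59.70 · (0.8923) = 53.27 mV

53 mV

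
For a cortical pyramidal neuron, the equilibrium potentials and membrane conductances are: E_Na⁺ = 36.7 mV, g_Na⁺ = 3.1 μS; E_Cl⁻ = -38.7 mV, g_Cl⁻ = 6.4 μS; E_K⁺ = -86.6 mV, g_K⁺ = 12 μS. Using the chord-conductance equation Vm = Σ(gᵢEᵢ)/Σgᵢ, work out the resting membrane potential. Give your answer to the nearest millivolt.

Σ gᵢEᵢ = 3.1·(36.7) + 6.4·(-38.7) + 12·(-86.6) = -1173.11
Σ gᵢ = 3.1 + 6.4 + 12 = 21.5
Vm = -1173.11 / 21.5 = -54.56 mV

-55 mV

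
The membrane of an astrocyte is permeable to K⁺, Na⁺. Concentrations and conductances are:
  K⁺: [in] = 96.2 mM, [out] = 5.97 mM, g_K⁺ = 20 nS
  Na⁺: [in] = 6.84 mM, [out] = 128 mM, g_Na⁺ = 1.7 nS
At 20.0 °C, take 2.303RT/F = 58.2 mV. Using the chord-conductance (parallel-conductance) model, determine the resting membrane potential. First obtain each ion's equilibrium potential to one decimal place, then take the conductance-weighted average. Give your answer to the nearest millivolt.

-59 mV

E_K⁺ = (58.2/1)·log₁₀(5.97/96.2) = -70.3 mV
E_Na⁺ = (58.2/1)·log₁₀(128/6.84) = 74.0 mV
Vm = (Σ gᵢEᵢ)/(Σ gᵢ) = (20·-70.3 + 1.7·74.0) / (20 + 1.7)
= -1280.20 / 21.7 = -59.00 mV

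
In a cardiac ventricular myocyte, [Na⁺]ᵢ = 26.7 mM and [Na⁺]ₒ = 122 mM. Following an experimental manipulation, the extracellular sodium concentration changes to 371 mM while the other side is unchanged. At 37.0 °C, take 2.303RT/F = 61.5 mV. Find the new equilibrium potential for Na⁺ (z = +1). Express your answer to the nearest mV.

70 mV

After the shift: [Na⁺]_out = 371, [Na⁺]_in = 26.7 mM.
E_new = (61.5/1)·log₁₀(371/26.7) = 61.50 · (1.1429) = 70.29 mV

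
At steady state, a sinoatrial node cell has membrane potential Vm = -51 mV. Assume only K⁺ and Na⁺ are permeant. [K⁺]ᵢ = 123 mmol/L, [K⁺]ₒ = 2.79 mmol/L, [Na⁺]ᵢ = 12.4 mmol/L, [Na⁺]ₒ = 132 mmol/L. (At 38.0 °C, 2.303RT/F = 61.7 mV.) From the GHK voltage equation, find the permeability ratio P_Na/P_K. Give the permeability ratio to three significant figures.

0.119

Let α = P_Na/P_K. GHK: Vm = 61.7·log₁₀[(Kₒ + α·Naₒ)/(Kᵢ + α·Naᵢ)].
10^(Vm/61.7) = 10^(-51.0/61.7) = 0.14908
So 0.14908·(Kᵢ + α·Naᵢ) = Kₒ + α·Naₒ → α = (0.14908·123.0 − 2.79) / (132.0 − 0.14908·12.4)
α = (18.34 − 2.79) / (132.0 − 1.849) = 15.55/130.2 = 0.1195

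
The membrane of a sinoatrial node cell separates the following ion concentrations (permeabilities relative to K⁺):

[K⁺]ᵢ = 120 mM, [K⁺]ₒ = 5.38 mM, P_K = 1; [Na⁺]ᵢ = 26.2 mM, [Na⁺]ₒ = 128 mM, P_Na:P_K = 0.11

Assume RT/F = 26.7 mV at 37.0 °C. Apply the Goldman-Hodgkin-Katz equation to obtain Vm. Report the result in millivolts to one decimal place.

Vm = 26.7 · ln[(Σ P·[cation]ₒ + Σ P·[anion]ᵢ) / (Σ P·[cation]ᵢ + Σ P·[anion]ₒ)]
Numerator = 1×5.38 + 0.11×128 = 19.46
Denominator = 1×120 + 0.11×26.2 = 122.9
Vm = 26.7 · ln(0.15836) = 26.7 × (-1.8429) = -49.20 mV

-49.2 mV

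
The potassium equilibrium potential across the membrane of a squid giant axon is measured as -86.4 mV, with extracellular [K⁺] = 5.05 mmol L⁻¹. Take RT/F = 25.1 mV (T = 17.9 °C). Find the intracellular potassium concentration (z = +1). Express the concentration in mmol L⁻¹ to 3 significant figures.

158 mmol L⁻¹

Nernst: E = (25.1/1) · ln([out]/[in]), so ln([out]/[in]) = -86.4 × 1 / 25.1 = -3.4422.
[out]/[in] = e^(-3.4422) = 0.03199.
[in] = 5.05 / 0.03199 = 157.8 mmol L⁻¹.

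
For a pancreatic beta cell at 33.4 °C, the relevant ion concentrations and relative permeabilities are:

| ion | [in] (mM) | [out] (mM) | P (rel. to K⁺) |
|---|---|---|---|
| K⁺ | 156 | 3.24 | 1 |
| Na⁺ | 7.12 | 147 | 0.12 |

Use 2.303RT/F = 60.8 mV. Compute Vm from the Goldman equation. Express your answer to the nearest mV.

Vm = 60.8 · log₁₀[(Σ P·[cation]ₒ + Σ P·[anion]ᵢ) / (Σ P·[cation]ᵢ + Σ P·[anion]ₒ)]
Numerator = 1×3.24 + 0.12×147 = 20.88
Denominator = 1×156 + 0.12×7.12 = 156.9
Vm = 60.8 · log₁₀(0.13312) = 60.8 × (-0.8758) = -53.25 mV

-53 mV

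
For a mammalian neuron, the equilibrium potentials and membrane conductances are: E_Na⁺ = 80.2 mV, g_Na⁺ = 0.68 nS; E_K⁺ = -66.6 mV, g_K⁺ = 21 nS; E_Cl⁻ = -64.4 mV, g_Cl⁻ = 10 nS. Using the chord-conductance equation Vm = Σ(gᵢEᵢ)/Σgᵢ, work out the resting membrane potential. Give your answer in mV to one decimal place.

Σ gᵢEᵢ = 0.68·(80.2) + 21·(-66.6) + 10·(-64.4) = -1988.06
Σ gᵢ = 0.68 + 21 + 10 = 31.68
Vm = -1988.06 / 31.68 = -62.75 mV

-62.8 mV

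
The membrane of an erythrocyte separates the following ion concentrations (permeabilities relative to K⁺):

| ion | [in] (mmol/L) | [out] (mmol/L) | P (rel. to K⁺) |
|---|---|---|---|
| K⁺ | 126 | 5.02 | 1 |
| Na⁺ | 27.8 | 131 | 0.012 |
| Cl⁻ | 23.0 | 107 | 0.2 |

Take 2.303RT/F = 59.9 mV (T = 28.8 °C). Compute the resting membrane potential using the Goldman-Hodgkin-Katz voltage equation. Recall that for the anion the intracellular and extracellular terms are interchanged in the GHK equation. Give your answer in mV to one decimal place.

-67.1 mV

Vm = 59.9 · log₁₀[(Σ P·[cation]ₒ + Σ P·[anion]ᵢ) / (Σ P·[cation]ᵢ + Σ P·[anion]ₒ)]
Numerator = 1×5.02 + 0.012×131 + 0.2×23.0 = 11.19
Denominator = 1×126 + 0.012×27.8 + 0.2×107 = 147.7
Vm = 59.9 · log₁₀(0.075758) = 59.9 × (-1.1206) = -67.12 mV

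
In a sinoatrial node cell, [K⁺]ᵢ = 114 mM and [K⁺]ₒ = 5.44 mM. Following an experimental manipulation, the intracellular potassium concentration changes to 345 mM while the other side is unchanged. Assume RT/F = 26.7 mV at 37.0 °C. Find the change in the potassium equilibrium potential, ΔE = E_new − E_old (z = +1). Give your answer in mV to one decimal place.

-29.6 mV

E_old = (26.7/1)·ln(5.44/114) = -81.23 mV
E_new = (26.7/1)·ln(5.44/345) = -110.80 mV
ΔE = -110.80 − (-81.23) = -29.57 mV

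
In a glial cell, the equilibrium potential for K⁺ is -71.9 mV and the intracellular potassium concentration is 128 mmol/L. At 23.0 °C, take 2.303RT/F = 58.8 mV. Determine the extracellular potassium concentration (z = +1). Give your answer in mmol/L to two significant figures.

7.7 mmol/L

Nernst: E = (58.8/1) · log₁₀([out]/[in]), so log₁₀([out]/[in]) = -71.9 × 1 / 58.8 = -1.2228.
[out]/[in] = 10^(-1.2228) = 0.05987.
[out] = 0.05987 × 128 = 7.663 mmol/L.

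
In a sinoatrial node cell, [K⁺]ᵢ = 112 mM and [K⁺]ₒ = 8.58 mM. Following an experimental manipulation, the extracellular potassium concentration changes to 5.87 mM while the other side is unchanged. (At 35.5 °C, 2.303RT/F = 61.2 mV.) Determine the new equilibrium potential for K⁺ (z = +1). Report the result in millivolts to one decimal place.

-78.4 mV

After the shift: [K⁺]_out = 5.87, [K⁺]_in = 112 mM.
E_new = (61.2/1)·log₁₀(5.87/112) = 61.20 · (-1.2806) = -78.37 mV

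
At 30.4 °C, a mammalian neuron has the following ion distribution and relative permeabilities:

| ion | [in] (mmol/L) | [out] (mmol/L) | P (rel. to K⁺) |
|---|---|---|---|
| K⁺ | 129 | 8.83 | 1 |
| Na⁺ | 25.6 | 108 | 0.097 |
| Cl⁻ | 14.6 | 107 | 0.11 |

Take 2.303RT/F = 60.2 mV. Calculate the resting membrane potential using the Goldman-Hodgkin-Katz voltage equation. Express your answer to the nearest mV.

-50 mV

Vm = 60.2 · log₁₀[(Σ P·[cation]ₒ + Σ P·[anion]ᵢ) / (Σ P·[cation]ᵢ + Σ P·[anion]ₒ)]
Numerator = 1×8.83 + 0.097×108 + 0.11×14.6 = 20.91
Denominator = 1×129 + 0.097×25.6 + 0.11×107 = 143.3
Vm = 60.2 · log₁₀(0.14598) = 60.2 × (-0.8357) = -50.31 mV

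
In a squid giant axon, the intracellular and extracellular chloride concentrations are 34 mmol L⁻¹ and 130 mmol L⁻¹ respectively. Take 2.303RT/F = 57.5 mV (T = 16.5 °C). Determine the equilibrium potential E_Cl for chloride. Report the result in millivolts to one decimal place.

E = (57.5/z) · log₁₀([Cl⁻]_out/[Cl⁻]_in) with z = -1.
For an anion, dividing by z = -1 reverses the sign.
= (57.5/-1) · log₁₀(130/34) = -57.50 · log₁₀(3.824)
= -57.50 · (0.5825) = -33.49 mV

-33.5 mV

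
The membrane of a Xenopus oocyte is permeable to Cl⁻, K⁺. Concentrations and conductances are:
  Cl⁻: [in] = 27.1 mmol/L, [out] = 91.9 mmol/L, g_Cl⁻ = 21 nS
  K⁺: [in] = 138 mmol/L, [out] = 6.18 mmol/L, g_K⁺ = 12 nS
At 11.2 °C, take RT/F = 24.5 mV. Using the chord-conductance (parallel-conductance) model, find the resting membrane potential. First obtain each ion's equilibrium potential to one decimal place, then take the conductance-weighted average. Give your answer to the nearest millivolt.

-47 mV

E_Cl⁻ = (24.5/-1)·ln(91.9/27.1) = -29.9 mV
E_K⁺ = (24.5/1)·ln(6.18/138) = -76.1 mV
Vm = (Σ gᵢEᵢ)/(Σ gᵢ) = (21·-29.9 + 12·-76.1) / (21 + 12)
= -1541.10 / 33 = -46.70 mV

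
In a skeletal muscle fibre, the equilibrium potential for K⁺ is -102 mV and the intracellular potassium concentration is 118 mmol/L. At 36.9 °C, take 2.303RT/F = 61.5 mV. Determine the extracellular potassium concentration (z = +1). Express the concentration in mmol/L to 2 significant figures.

Nernst: E = (61.5/1) · log₁₀([out]/[in]), so log₁₀([out]/[in]) = -102.0 × 1 / 61.5 = -1.6585.
[out]/[in] = 10^(-1.6585) = 0.02195.
[out] = 0.02195 × 118 = 2.59 mmol/L.

2.6 mmol/L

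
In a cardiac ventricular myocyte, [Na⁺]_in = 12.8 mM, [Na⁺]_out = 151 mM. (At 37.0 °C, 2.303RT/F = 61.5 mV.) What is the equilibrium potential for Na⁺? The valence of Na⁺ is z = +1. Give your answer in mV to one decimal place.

E = (61.5/z) · log₁₀([Na⁺]_out/[Na⁺]_in) with z = +1.
= (61.5/1) · log₁₀(151/12.8) = 61.50 · log₁₀(11.8)
= 61.50 · (1.0718) = 65.91 mV

65.9 mV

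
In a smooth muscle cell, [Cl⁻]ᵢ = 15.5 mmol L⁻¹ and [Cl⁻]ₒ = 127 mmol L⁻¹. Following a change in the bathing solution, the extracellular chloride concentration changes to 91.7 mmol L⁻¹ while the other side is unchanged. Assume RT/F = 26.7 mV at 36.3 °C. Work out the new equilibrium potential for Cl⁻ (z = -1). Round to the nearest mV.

-47 mV

After the shift: [Cl⁻]_out = 91.7, [Cl⁻]_in = 15.5 mmol L⁻¹.
E_new = (26.7/-1)·ln(91.7/15.5) = -26.70 · (1.7777) = -47.46 mV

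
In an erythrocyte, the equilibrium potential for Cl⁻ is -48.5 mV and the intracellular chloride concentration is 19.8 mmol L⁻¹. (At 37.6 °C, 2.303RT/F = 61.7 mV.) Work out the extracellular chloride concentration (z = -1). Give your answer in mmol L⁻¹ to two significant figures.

120 mmol L⁻¹

Nernst: E = (61.7/-1) · log₁₀([out]/[in]), so log₁₀([out]/[in]) = -48.5 × -1 / 61.7 = 0.7861.
[out]/[in] = 10^(0.7861) = 6.11.
[out] = 6.11 × 19.8 = 121 mmol L⁻¹.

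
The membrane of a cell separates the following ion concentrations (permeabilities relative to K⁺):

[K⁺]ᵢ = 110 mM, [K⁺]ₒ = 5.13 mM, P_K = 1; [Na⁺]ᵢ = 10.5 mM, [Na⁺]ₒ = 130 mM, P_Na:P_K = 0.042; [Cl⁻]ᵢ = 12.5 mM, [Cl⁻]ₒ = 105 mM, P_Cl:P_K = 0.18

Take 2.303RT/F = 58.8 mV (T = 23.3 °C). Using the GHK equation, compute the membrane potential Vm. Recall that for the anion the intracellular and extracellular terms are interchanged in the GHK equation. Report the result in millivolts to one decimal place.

-59.0 mV

Vm = 58.8 · log₁₀[(Σ P·[cation]ₒ + Σ P·[anion]ᵢ) / (Σ P·[cation]ᵢ + Σ P·[anion]ₒ)]
Numerator = 1×5.13 + 0.042×130 + 0.18×12.5 = 12.84
Denominator = 1×110 + 0.042×10.5 + 0.18×105 = 129.3
Vm = 58.8 · log₁₀(0.099272) = 58.8 × (-1.0032) = -58.99 mV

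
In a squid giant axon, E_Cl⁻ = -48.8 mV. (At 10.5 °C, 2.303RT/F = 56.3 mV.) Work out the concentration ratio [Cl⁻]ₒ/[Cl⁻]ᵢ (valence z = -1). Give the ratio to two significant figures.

log₁₀([out]/[in]) = E·z/(56.3) = -48.8 × -1 / 56.3 = 0.8668
[out]/[in] = 10^(0.8668) = 7.358

7.4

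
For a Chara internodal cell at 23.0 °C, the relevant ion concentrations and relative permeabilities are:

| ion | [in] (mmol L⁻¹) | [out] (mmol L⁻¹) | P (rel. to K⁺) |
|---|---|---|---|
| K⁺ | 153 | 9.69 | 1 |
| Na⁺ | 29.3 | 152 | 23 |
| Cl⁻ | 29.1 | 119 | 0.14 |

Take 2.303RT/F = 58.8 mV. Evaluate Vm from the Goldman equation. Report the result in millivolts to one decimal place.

36.4 mV

Vm = 58.8 · log₁₀[(Σ P·[cation]ₒ + Σ P·[anion]ᵢ) / (Σ P·[cation]ᵢ + Σ P·[anion]ₒ)]
Numerator = 1×9.69 + 23×152 + 0.14×29.1 = 3510
Denominator = 1×153 + 23×29.3 + 0.14×119 = 843.6
Vm = 58.8 · log₁₀(4.1607) = 58.8 × (0.6192) = 36.41 mV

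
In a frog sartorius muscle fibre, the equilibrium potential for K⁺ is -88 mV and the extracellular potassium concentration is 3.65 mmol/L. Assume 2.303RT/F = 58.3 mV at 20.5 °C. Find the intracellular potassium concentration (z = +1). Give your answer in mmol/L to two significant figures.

120 mmol/L

Nernst: E = (58.3/1) · log₁₀([out]/[in]), so log₁₀([out]/[in]) = -88.0 × 1 / 58.3 = -1.5094.
[out]/[in] = 10^(-1.5094) = 0.03094.
[in] = 3.65 / 0.03094 = 118 mmol/L.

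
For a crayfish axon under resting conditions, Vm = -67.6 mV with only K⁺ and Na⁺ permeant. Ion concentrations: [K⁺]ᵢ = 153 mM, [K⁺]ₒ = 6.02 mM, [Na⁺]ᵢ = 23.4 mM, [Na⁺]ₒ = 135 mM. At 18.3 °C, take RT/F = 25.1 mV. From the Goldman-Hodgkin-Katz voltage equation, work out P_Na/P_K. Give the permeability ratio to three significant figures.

0.0325

Let α = P_Na/P_K. GHK: Vm = 25.1·ln[(Kₒ + α·Naₒ)/(Kᵢ + α·Naᵢ)].
e^(Vm/25.1) = e^(-67.6/25.1) = 0.067662
So 0.067662·(Kᵢ + α·Naᵢ) = Kₒ + α·Naₒ → α = (0.067662·153.0 − 6.02) / (135.0 − 0.067662·23.4)
α = (10.35 − 6.02) / (135.0 − 1.583) = 4.332/133.4 = 0.03247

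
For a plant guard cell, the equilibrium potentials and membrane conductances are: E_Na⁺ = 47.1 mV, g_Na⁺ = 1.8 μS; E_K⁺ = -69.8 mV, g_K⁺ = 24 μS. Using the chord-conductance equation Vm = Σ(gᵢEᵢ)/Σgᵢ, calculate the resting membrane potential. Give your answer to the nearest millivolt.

Σ gᵢEᵢ = 1.8·(47.1) + 24·(-69.8) = -1590.42
Σ gᵢ = 1.8 + 24 = 25.8
Vm = -1590.42 / 25.8 = -61.64 mV

-62 mV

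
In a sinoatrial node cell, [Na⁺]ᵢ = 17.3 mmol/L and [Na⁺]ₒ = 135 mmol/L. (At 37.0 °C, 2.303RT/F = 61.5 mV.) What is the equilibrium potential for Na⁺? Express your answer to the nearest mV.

E = (61.5/z) · log₁₀([Na⁺]_out/[Na⁺]_in) with z = +1.
= (61.5/1) · log₁₀(135/17.3) = 61.50 · log₁₀(7.803)
= 61.50 · (0.8923) = 54.88 mV

55 mV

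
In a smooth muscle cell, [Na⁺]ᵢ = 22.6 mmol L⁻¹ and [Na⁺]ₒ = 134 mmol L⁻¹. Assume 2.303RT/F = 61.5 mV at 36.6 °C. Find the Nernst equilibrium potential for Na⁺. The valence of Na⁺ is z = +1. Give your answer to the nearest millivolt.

48 mV

E = (61.5/z) · log₁₀([Na⁺]_out/[Na⁺]_in) with z = +1.
= (61.5/1) · log₁₀(134/22.6) = 61.50 · log₁₀(5.929)
= 61.50 · (0.7730) = 47.54 mV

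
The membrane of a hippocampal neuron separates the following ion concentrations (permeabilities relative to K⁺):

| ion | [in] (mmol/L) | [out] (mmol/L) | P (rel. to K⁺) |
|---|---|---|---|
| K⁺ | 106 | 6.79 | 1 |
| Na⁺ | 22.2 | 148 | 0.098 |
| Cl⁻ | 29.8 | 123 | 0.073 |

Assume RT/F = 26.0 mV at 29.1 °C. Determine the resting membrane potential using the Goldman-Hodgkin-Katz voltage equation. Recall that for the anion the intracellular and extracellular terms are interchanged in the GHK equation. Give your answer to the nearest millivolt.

Vm = 26.0 · ln[(Σ P·[cation]ₒ + Σ P·[anion]ᵢ) / (Σ P·[cation]ᵢ + Σ P·[anion]ₒ)]
Numerator = 1×6.79 + 0.098×148 + 0.073×29.8 = 23.47
Denominator = 1×106 + 0.098×22.2 + 0.073×123 = 117.2
Vm = 26.0 · ln(0.20033) = 26.0 × (-1.6078) = -41.80 mV

-42 mV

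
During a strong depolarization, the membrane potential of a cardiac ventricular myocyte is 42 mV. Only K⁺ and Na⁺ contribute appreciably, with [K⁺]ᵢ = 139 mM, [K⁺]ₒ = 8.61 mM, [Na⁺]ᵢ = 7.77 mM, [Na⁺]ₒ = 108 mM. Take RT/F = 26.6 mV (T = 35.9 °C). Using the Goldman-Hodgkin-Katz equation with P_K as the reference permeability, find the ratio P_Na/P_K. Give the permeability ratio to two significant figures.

Let α = P_Na/P_K. GHK: Vm = 26.6·ln[(Kₒ + α·Naₒ)/(Kᵢ + α·Naᵢ)].
e^(Vm/26.6) = e^(42.0/26.6) = 4.8498
So 4.8498·(Kᵢ + α·Naᵢ) = Kₒ + α·Naₒ → α = (4.8498·139.0 − 8.61) / (108.0 − 4.8498·7.77)
α = (674.1 − 8.61) / (108.0 − 37.68) = 665.5/70.32 = 9.465

9.5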